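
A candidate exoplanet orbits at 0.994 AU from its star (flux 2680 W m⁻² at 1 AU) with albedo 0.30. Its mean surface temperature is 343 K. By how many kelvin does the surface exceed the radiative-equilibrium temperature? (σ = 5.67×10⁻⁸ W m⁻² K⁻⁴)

S = 2680/0.994² = 2712 W m⁻².
T_eq = [S(1−A)/(4σ)]^(1/4) = [2712×0.70/(4×5.67×10⁻⁸)]^(1/4) = 302.5 K.
ΔT = T_surf − T_eq = 343 − 302.5.

ΔT ≈ 40.5 K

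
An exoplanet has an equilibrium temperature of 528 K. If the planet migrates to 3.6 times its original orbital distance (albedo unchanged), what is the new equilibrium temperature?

T_eq ∝ L^(1/4) · d^(−1/2).
T′ = 528 / 3.6^(1/2) = 278 K.

T_eq ≈ 278 K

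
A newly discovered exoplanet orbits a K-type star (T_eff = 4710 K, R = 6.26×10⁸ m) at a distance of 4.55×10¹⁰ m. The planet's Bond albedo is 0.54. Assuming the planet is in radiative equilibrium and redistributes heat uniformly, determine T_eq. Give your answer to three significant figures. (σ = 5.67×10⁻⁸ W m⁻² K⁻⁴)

L = 4πR_⋆²σT_⋆⁴ = 4π(6.26×10⁸)² × 5.67×10⁻⁸ × (4710)⁴ = 1.37×10²⁶ W.
S = L/(4πd²) = 5280 W m⁻².
Energy balance: absorbed = emitted ⇒ πR²·S(1−A) = 4πR²·σT_eq⁴, so T_eq⁴ = S(1−A)/(4σ).
T_eq = [5280 × 0.46 / (4 × 5.67×10⁻⁸)]^(1/4) = (1.07×10¹⁰)^(1/4) = 322 K.

T_eq ≈ 322 K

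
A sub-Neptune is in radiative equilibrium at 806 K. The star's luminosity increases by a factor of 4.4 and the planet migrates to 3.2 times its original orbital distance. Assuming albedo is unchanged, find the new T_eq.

T_eq ∝ L^(1/4) · d^(−1/2).
T′ = 806 × 4.4^(1/4) / 3.2^(1/2) = 653 K.

T_eq ≈ 653 K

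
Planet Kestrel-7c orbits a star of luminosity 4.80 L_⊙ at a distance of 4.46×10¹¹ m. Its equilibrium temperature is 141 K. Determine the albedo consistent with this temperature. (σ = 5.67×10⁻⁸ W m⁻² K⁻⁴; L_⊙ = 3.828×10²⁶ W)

A ≈ 0.88

L = 4.80 × 3.828×10²⁶ = 1.84×10²⁷ W.
Flux: S = L/(4πd²) = 1.84×10²⁷/(4π×(4.46×10¹¹)²) = 735 W m⁻².
From T_eq⁴ = S(1−A)/(4σ): 1−A = 4σT_eq⁴/S.
1−A = 4 × 5.67×10⁻⁸ × (141)⁴ / 735 = 0.122.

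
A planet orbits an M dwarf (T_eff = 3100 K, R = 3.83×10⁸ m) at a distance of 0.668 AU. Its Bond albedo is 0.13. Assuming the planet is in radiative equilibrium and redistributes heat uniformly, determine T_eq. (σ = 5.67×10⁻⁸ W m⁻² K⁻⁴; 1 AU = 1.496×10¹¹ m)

T_eq ≈ 131 K

d = 0.668 AU = 9.99×10¹⁰ m.
L = 4πR_⋆²σT_⋆⁴ = 4π(3.83×10⁸)² × 5.67×10⁻⁸ × (3100)⁴ = 9.65×10²⁴ W.
S = L/(4πd²) = 76.9 W m⁻².
Energy balance: absorbed = emitted ⇒ πR²·S(1−A) = 4πR²·σT_eq⁴, so T_eq⁴ = S(1−A)/(4σ).
T_eq = [76.9 × 0.87 / (4 × 5.67×10⁻⁸)]^(1/4) = (2.95×10⁸)^(1/4) = 131 K.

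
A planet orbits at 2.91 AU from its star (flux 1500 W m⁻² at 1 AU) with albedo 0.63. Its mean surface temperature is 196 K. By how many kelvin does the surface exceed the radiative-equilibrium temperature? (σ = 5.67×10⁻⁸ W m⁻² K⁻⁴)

S = 1500/2.91² = 177.1 W m⁻².
T_eq = [S(1−A)/(4σ)]^(1/4) = [177.1×0.37/(4×5.67×10⁻⁸)]^(1/4) = 130.4 K.
ΔT = T_surf − T_eq = 196 − 130.4.

ΔT ≈ 65.6 K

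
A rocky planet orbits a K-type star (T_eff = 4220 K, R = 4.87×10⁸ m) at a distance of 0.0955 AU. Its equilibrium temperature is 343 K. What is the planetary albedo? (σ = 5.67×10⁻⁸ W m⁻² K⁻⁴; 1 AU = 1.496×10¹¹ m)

A ≈ 0.85

d = 0.0955 AU = 1.43×10¹⁰ m.
L = 4πR_⋆²σT_⋆⁴ = 4π(4.87×10⁸)² × 5.67×10⁻⁸ × (4220)⁴ = 5.36×10²⁵ W.
S = L/(4πd²) = 2.09×10⁴ W m⁻².
From T_eq⁴ = S(1−A)/(4σ): 1−A = 4σT_eq⁴/S.
1−A = 4 × 5.67×10⁻⁸ × (343)⁴ / 2.09×10⁴ = 0.150.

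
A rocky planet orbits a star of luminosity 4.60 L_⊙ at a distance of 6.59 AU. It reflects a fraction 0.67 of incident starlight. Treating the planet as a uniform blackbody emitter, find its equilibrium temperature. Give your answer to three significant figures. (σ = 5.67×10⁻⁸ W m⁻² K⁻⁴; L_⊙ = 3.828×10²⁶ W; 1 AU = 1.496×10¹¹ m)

d = 6.59 AU = 9.86×10¹¹ m.
L = 4.60 × 3.828×10²⁶ = 1.76×10²⁷ W.
Flux: S = L/(4πd²) = 1.76×10²⁷/(4π×(9.86×10¹¹)²) = 144 W m⁻².
Energy balance: absorbed = emitted ⇒ πR²·S(1−A) = 4πR²·σT_eq⁴, so T_eq⁴ = S(1−A)/(4σ).
T_eq = [144 × 0.33 / (4 × 5.67×10⁻⁸)]^(1/4) = (2.10×10⁸)^(1/4) = 120 K.

T_eq ≈ 120 K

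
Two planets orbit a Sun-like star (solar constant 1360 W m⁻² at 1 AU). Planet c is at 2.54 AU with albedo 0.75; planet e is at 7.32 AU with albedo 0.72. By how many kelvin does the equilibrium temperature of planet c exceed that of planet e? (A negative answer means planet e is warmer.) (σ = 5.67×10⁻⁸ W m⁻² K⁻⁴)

ΔT ≈ 48.6 K

T_eq = [S₀(1−A)/(4σd²)]^(1/4), so T ∝ (1−A)^(1/4) / √d.
T₁ = [1360×0.25/(4×5.67×10⁻⁸×2.54²)]^(1/4) = 123.46 K.
T₂ = [1360×0.28/(4×5.67×10⁻⁸×7.32²)]^(1/4) = 74.82 K.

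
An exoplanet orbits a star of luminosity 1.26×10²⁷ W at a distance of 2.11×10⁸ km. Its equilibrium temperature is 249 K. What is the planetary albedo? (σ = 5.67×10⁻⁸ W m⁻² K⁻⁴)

d = 2.11×10⁸ km = 2.11×10¹¹ m.
Flux: S = L/(4πd²) = 1.26×10²⁷/(4π×(2.11×10¹¹)²) = 2250 W m⁻².
From T_eq⁴ = S(1−A)/(4σ): 1−A = 4σT_eq⁴/S.
1−A = 4 × 5.67×10⁻⁸ × (249)⁴ / 2250 = 0.387.

A ≈ 0.61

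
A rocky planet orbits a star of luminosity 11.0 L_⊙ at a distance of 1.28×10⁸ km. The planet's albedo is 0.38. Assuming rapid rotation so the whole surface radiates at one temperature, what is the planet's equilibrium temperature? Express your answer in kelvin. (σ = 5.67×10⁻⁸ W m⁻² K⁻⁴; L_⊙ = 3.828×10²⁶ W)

d = 1.28×10⁸ km = 1.28×10¹¹ m.
L = 11.0 × 3.828×10²⁶ = 4.21×10²⁷ W.
Flux: S = L/(4πd²) = 4.21×10²⁷/(4π×(1.28×10¹¹)²) = 2.05×10⁴ W m⁻².
Energy balance: absorbed = emitted ⇒ πR²·S(1−A) = 4πR²·σT_eq⁴, so T_eq⁴ = S(1−A)/(4σ).
T_eq = [2.05×10⁴ × 0.62 / (4 × 5.67×10⁻⁸)]^(1/4) = (5.59×10¹⁰)^(1/4) = 486 K.

T_eq ≈ 486 K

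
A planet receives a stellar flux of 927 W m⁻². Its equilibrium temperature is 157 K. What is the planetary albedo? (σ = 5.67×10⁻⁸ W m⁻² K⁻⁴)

From T_eq⁴ = S(1−A)/(4σ): 1−A = 4σT_eq⁴/S.
1−A = 4 × 5.67×10⁻⁸ × (157)⁴ / 927 = 0.149.

A ≈ 0.85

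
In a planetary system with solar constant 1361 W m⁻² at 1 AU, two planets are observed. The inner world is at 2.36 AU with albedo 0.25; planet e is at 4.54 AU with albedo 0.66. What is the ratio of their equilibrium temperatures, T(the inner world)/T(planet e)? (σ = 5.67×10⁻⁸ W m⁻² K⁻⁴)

T_eq = [S₀(1−A)/(4σd²)]^(1/4), so T ∝ (1−A)^(1/4) / √d.
T₁ = [1361×0.75/(4×5.67×10⁻⁸×2.36²)]^(1/4) = 168.60 K.
T₂ = [1361×0.34/(4×5.67×10⁻⁸×4.54²)]^(1/4) = 99.75 K.

T₁/T₂ ≈ 1.690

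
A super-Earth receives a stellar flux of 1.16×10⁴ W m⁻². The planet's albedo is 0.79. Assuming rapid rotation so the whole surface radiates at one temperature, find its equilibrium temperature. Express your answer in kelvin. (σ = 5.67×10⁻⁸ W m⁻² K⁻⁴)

T_eq ≈ 322 K

Energy balance: absorbed = emitted ⇒ πR²·S(1−A) = 4πR²·σT_eq⁴, so T_eq⁴ = S(1−A)/(4σ).
T_eq = [1.16×10⁴ × 0.21 / (4 × 5.67×10⁻⁸)]^(1/4) = (1.07×10¹⁰)^(1/4) = 322 K.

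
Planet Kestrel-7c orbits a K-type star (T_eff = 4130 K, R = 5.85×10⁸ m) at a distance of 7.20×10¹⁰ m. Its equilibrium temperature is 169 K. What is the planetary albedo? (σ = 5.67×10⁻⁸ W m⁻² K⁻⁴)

L = 4πR_⋆²σT_⋆⁴ = 4π(5.85×10⁸)² × 5.67×10⁻⁸ × (4130)⁴ = 7.09×10²⁵ W.
S = L/(4πd²) = 1090 W m⁻².
From T_eq⁴ = S(1−A)/(4σ): 1−A = 4σT_eq⁴/S.
1−A = 4 × 5.67×10⁻⁸ × (169)⁴ / 1090 = 0.170.

A ≈ 0.83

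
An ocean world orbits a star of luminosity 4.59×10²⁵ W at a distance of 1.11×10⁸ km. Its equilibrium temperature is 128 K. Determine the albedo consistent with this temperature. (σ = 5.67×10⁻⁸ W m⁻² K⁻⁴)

d = 1.11×10⁸ km = 1.11×10¹¹ m.
Flux: S = L/(4πd²) = 4.59×10²⁵/(4π×(1.11×10¹¹)²) = 296 W m⁻².
From T_eq⁴ = S(1−A)/(4σ): 1−A = 4σT_eq⁴/S.
1−A = 4 × 5.67×10⁻⁸ × (128)⁴ / 296 = 0.205.

A ≈ 0.79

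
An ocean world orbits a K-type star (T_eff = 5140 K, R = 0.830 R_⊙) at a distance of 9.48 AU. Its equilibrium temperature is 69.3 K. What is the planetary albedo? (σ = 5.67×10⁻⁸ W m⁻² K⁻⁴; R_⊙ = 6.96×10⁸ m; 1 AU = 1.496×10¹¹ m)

R_⋆ = 0.830 × 6.96×10⁸ = 5.78×10⁸ m.
d = 9.48 AU = 1.42×10¹² m.
L = 4πR_⋆²σT_⋆⁴ = 4π(5.78×10⁸)² × 5.67×10⁻⁸ × (5140)⁴ = 1.66×10²⁶ W.
S = L/(4πd²) = 6.57 W m⁻².
From T_eq⁴ = S(1−A)/(4σ): 1−A = 4σT_eq⁴/S.
1−A = 4 × 5.67×10⁻⁸ × (69.3)⁴ / 6.57 = 0.797.

A ≈ 0.20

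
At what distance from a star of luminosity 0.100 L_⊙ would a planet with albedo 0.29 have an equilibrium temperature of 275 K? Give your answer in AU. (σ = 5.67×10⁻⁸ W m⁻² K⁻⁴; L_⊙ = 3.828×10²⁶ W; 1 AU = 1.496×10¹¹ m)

d ≈ 0.273 AU

L = 0.100 × 3.828×10²⁶ = 3.83×10²⁵ W.
From T_eq⁴ = L(1−A)/(16πσd²): d = √[L(1−A)/(16πσT_eq⁴)].
d = √[3.83×10²⁵ × 0.71 / (16π × 5.67×10⁻⁸ × (275)⁴)] = 4.08×10¹⁰ m = 0.273 AU.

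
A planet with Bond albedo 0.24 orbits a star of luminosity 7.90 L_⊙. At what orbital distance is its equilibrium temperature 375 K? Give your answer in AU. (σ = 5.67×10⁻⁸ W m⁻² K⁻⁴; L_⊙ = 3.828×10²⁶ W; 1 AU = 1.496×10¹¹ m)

d ≈ 1.35 AU

L = 7.90 × 3.828×10²⁶ = 3.02×10²⁷ W.
From T_eq⁴ = L(1−A)/(16πσd²): d = √[L(1−A)/(16πσT_eq⁴)].
d = √[3.02×10²⁷ × 0.76 / (16π × 5.67×10⁻⁸ × (375)⁴)] = 2.02×10¹¹ m = 1.35 AU.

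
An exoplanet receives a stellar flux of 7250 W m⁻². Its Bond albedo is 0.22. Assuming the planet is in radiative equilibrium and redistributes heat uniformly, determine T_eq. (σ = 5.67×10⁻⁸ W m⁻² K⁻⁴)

T_eq ≈ 397 K

Energy balance: absorbed = emitted ⇒ πR²·S(1−A) = 4πR²·σT_eq⁴, so T_eq⁴ = S(1−A)/(4σ).
T_eq = [7250 × 0.78 / (4 × 5.67×10⁻⁸)]^(1/4) = (2.49×10¹⁰)^(1/4) = 397 K.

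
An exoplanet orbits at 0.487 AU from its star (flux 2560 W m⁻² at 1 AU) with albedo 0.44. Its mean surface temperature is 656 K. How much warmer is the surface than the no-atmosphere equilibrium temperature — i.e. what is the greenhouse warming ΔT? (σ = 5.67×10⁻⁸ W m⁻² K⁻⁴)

S = 2560/0.487² = 1.079×10⁴ W m⁻².
T_eq = [S(1−A)/(4σ)]^(1/4) = [1.079×10⁴×0.56/(4×5.67×10⁻⁸)]^(1/4) = 404.0 K.
ΔT = T_surf − T_eq = 656 − 404.0.

ΔT ≈ 252.0 K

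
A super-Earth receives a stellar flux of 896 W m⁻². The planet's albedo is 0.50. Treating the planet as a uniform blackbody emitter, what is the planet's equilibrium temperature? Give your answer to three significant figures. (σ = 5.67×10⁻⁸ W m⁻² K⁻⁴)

Energy balance: absorbed = emitted ⇒ πR²·S(1−A) = 4πR²·σT_eq⁴, so T_eq⁴ = S(1−A)/(4σ).
T_eq = [896 × 0.50 / (4 × 5.67×10⁻⁸)]^(1/4) = (1.98×10⁹)^(1/4) = 211 K.

T_eq ≈ 211 K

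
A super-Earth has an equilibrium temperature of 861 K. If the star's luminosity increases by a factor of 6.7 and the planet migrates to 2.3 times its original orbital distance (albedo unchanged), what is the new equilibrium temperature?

T_eq ∝ L^(1/4) · d^(−1/2).
T′ = 861 × 6.7^(1/4) / 2.3^(1/2) = 913 K.

T_eq ≈ 913 K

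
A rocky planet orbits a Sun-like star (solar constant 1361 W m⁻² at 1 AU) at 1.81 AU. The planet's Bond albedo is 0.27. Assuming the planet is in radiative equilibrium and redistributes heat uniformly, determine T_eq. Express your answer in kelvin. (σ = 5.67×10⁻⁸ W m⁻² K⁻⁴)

Flux at 1.81 AU: S = 1361/1.81² = 415 W m⁻².
Energy balance: absorbed = emitted ⇒ πR²·S(1−A) = 4πR²·σT_eq⁴, so T_eq⁴ = S(1−A)/(4σ).
T_eq = [415 × 0.73 / (4 × 5.67×10⁻⁸)]^(1/4) = (1.34×10⁹)^(1/4) = 191 K.

T_eq ≈ 191 K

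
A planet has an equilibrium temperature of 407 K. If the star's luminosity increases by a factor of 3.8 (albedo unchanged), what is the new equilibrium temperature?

T_eq ≈ 568 K

T_eq ∝ L^(1/4) · d^(−1/2).
T′ = 407 × 3.8^(1/4) = 568 K.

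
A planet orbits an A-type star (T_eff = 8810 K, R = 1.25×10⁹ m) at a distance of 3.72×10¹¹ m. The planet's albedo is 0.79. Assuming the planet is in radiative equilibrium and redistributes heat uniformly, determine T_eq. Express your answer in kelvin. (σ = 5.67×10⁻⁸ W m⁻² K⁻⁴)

L = 4πR_⋆²σT_⋆⁴ = 4π(1.25×10⁹)² × 5.67×10⁻⁸ × (8810)⁴ = 6.71×10²⁷ W.
S = L/(4πd²) = 3860 W m⁻².
Energy balance: absorbed = emitted ⇒ πR²·S(1−A) = 4πR²·σT_eq⁴, so T_eq⁴ = S(1−A)/(4σ).
T_eq = [3860 × 0.21 / (4 × 5.67×10⁻⁸)]^(1/4) = (3.57×10⁹)^(1/4) = 244 K.

T_eq ≈ 244 K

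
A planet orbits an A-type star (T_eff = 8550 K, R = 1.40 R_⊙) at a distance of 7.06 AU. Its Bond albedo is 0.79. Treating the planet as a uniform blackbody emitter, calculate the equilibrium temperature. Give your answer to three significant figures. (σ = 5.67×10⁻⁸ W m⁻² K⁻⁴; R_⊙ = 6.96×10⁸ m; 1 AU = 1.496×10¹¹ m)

R_⋆ = 1.40 × 6.96×10⁸ = 9.74×10⁸ m.
d = 7.06 AU = 1.06×10¹² m.
L = 4πR_⋆²σT_⋆⁴ = 4π(9.74×10⁸)² × 5.67×10⁻⁸ × (8550)⁴ = 3.62×10²⁷ W.
S = L/(4πd²) = 258 W m⁻².
Energy balance: absorbed = emitted ⇒ πR²·S(1−A) = 4πR²·σT_eq⁴, so T_eq⁴ = S(1−A)/(4σ).
T_eq = [258 × 0.21 / (4 × 5.67×10⁻⁸)]^(1/4) = (2.39×10⁸)^(1/4) = 124 K.

T_eq ≈ 124 K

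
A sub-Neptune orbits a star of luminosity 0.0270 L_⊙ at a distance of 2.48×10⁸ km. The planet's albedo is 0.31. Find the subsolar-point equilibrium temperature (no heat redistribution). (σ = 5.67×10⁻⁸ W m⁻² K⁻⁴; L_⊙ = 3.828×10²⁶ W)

d = 2.48×10⁸ km = 2.48×10¹¹ m.
L = 0.0270 × 3.828×10²⁶ = 1.03×10²⁵ W.
Flux: S = L/(4πd²) = 1.03×10²⁵/(4π×(2.48×10¹¹)²) = 13.4 W m⁻².
At the subsolar point the surface absorbs S(1−A) and emits σT⁴ per unit area — no factor of 4, since only the local patch is in balance.
T = [13.4 × 0.69 / 5.67×10⁻⁸]^(1/4) = (1.63×10⁸)^(1/4) = 113 K.

T_ss ≈ 113 K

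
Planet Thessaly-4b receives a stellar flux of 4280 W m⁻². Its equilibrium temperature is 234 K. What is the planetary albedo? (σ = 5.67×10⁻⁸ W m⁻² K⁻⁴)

A ≈ 0.84

From T_eq⁴ = S(1−A)/(4σ): 1−A = 4σT_eq⁴/S.
1−A = 4 × 5.67×10⁻⁸ × (234)⁴ / 4280 = 0.159.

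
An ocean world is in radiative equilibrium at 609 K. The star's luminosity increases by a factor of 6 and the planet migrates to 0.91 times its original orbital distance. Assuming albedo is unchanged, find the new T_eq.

T_eq ∝ L^(1/4) · d^(−1/2).
T′ = 609 × 6^(1/4) / 0.91^(1/2) = 999 K.

T_eq ≈ 999 K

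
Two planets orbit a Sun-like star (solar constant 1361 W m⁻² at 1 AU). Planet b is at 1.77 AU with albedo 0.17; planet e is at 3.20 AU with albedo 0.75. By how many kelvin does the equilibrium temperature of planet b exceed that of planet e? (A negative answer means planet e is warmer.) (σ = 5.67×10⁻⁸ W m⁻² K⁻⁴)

T_eq = [S₀(1−A)/(4σd²)]^(1/4), so T ∝ (1−A)^(1/4) / √d.
T₁ = [1361×0.83/(4×5.67×10⁻⁸×1.77²)]^(1/4) = 199.68 K.
T₂ = [1361×0.25/(4×5.67×10⁻⁸×3.20²)]^(1/4) = 110.02 K.

ΔT ≈ 89.7 K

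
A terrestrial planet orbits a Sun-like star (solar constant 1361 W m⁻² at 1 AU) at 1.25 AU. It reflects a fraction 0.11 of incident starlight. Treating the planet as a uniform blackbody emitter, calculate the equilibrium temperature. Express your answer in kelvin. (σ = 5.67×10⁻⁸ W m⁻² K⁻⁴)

T_eq ≈ 242 K

Flux at 1.25 AU: S = 1361/1.25² = 871 W m⁻².
Energy balance: absorbed = emitted ⇒ πR²·S(1−A) = 4πR²·σT_eq⁴, so T_eq⁴ = S(1−A)/(4σ).
T_eq = [871 × 0.89 / (4 × 5.67×10⁻⁸)]^(1/4) = (3.42×10⁹)^(1/4) = 242 K.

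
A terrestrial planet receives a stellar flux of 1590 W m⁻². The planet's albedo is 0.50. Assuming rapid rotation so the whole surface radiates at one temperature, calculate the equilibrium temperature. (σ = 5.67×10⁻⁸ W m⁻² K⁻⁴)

T_eq ≈ 243 K

Energy balance: absorbed = emitted ⇒ πR²·S(1−A) = 4πR²·σT_eq⁴, so T_eq⁴ = S(1−A)/(4σ).
T_eq = [1590 × 0.50 / (4 × 5.67×10⁻⁸)]^(1/4) = (3.51×10⁹)^(1/4) = 243 K.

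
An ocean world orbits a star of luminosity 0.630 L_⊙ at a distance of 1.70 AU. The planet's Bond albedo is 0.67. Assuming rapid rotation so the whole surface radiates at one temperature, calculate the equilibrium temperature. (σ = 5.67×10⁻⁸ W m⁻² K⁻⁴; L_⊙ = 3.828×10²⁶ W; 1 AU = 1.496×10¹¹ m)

T_eq ≈ 144 K

d = 1.70 AU = 2.54×10¹¹ m.
L = 0.630 × 3.828×10²⁶ = 2.41×10²⁶ W.
Flux: S = L/(4πd²) = 2.41×10²⁶/(4π×(2.54×10¹¹)²) = 297 W m⁻².
Energy balance: absorbed = emitted ⇒ πR²·S(1−A) = 4πR²·σT_eq⁴, so T_eq⁴ = S(1−A)/(4σ).
T_eq = [297 × 0.33 / (4 × 5.67×10⁻⁸)]^(1/4) = (4.32×10⁸)^(1/4) = 144 K.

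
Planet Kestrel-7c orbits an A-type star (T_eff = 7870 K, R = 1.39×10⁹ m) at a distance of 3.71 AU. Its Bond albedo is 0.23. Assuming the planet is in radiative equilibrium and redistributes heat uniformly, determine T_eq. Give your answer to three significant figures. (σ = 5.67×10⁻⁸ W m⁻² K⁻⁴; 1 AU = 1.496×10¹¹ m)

d = 3.71 AU = 5.55×10¹¹ m.
L = 4πR_⋆²σT_⋆⁴ = 4π(1.39×10⁹)² × 5.67×10⁻⁸ × (7870)⁴ = 5.28×10²⁷ W.
S = L/(4πd²) = 1360 W m⁻².
Energy balance: absorbed = emitted ⇒ πR²·S(1−A) = 4πR²·σT_eq⁴, so T_eq⁴ = S(1−A)/(4σ).
T_eq = [1360 × 0.77 / (4 × 5.67×10⁻⁸)]^(1/4) = (4.63×10⁹)^(1/4) = 261 K.

T_eq ≈ 261 K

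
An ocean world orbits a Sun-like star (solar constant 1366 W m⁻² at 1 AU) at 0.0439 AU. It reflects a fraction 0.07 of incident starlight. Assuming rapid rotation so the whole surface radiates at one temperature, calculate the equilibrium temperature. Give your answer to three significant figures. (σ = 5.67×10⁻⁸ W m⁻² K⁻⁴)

T_eq ≈ 1310 K

Flux at 0.0439 AU: S = 1366/0.0439² = 7.09×10⁵ W m⁻².
Energy balance: absorbed = emitted ⇒ πR²·S(1−A) = 4πR²·σT_eq⁴, so T_eq⁴ = S(1−A)/(4σ).
T_eq = [7.09×10⁵ × 0.93 / (4 × 5.67×10⁻⁸)]^(1/4) = (2.91×10¹²)^(1/4) = 1310 K.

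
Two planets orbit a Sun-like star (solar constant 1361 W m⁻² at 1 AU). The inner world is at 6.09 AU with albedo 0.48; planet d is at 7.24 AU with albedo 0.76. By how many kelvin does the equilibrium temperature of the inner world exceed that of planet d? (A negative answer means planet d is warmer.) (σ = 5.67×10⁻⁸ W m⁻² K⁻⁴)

T_eq = [S₀(1−A)/(4σd²)]^(1/4), so T ∝ (1−A)^(1/4) / √d.
T₁ = [1361×0.52/(4×5.67×10⁻⁸×6.09²)]^(1/4) = 95.77 K.
T₂ = [1361×0.24/(4×5.67×10⁻⁸×7.24²)]^(1/4) = 72.40 K.

ΔT ≈ 23.4 K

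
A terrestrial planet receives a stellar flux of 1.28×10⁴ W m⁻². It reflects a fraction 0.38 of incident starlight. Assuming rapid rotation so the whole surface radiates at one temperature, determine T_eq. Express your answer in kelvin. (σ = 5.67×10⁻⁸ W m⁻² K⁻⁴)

Energy balance: absorbed = emitted ⇒ πR²·S(1−A) = 4πR²·σT_eq⁴, so T_eq⁴ = S(1−A)/(4σ).
T_eq = [1.28×10⁴ × 0.62 / (4 × 5.67×10⁻⁸)]^(1/4) = (3.50×10¹⁰)^(1/4) = 433 K.

T_eq ≈ 433 K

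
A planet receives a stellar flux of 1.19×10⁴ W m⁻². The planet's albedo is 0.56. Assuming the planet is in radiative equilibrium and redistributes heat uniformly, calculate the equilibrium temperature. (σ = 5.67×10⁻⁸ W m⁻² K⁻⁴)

T_eq ≈ 390 K

Energy balance: absorbed = emitted ⇒ πR²·S(1−A) = 4πR²·σT_eq⁴, so T_eq⁴ = S(1−A)/(4σ).
T_eq = [1.19×10⁴ × 0.44 / (4 × 5.67×10⁻⁸)]^(1/4) = (2.31×10¹⁰)^(1/4) = 390 K.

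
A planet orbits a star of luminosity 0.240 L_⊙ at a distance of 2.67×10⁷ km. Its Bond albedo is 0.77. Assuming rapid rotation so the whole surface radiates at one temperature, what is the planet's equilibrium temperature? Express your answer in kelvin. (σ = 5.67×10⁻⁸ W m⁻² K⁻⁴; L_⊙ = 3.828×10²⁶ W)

d = 2.67×10⁷ km = 2.67×10¹⁰ m.
L = 0.240 × 3.828×10²⁶ = 9.19×10²⁵ W.
Flux: S = L/(4πd²) = 9.19×10²⁵/(4π×(2.67×10¹⁰)²) = 1.03×10⁴ W m⁻².
Energy balance: absorbed = emitted ⇒ πR²·S(1−A) = 4πR²·σT_eq⁴, so T_eq⁴ = S(1−A)/(4σ).
T_eq = [1.03×10⁴ × 0.23 / (4 × 5.67×10⁻⁸)]^(1/4) = (1.04×10¹⁰)^(1/4) = 319 K.

T_eq ≈ 319 K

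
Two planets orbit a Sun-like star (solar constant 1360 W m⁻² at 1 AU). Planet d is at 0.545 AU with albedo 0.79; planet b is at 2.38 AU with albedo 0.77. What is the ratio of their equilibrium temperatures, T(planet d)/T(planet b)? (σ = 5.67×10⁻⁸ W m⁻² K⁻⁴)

T₁/T₂ ≈ 2.043

T_eq = [S₀(1−A)/(4σd²)]^(1/4), so T ∝ (1−A)^(1/4) / √d.
T₁ = [1360×0.21/(4×5.67×10⁻⁸×0.545²)]^(1/4) = 255.17 K.
T₂ = [1360×0.23/(4×5.67×10⁻⁸×2.38²)]^(1/4) = 124.92 K.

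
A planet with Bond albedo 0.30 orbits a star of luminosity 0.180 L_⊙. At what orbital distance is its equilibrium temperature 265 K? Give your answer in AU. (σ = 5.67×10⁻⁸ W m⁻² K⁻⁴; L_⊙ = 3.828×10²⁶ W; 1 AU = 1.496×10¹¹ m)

L = 0.180 × 3.828×10²⁶ = 6.89×10²⁵ W.
From T_eq⁴ = L(1−A)/(16πσd²): d = √[L(1−A)/(16πσT_eq⁴)].
d = √[6.89×10²⁵ × 0.70 / (16π × 5.67×10⁻⁸ × (265)⁴)] = 5.86×10¹⁰ m = 0.392 AU.

d ≈ 0.392 AU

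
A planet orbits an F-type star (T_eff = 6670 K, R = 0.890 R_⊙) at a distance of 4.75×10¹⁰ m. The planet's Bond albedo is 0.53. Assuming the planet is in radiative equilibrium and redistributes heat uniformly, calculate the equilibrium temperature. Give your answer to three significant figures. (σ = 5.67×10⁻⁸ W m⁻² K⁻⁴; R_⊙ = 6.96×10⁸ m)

R_⋆ = 0.890 × 6.96×10⁸ = 6.19×10⁸ m.
L = 4πR_⋆²σT_⋆⁴ = 4π(6.19×10⁸)² × 5.67×10⁻⁸ × (6670)⁴ = 5.41×10²⁶ W.
S = L/(4πd²) = 1.91×10⁴ W m⁻².
Energy balance: absorbed = emitted ⇒ πR²·S(1−A) = 4πR²·σT_eq⁴, so T_eq⁴ = S(1−A)/(4σ).
T_eq = [1.91×10⁴ × 0.47 / (4 × 5.67×10⁻⁸)]^(1/4) = (3.96×10¹⁰)^(1/4) = 446 K.

T_eq ≈ 446 K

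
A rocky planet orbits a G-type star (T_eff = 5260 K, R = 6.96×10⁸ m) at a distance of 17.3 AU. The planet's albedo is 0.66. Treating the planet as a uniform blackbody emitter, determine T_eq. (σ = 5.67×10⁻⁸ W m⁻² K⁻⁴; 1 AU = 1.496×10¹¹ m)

T_eq ≈ 46.6 K

d = 17.3 AU = 2.59×10¹² m.
L = 4πR_⋆²σT_⋆⁴ = 4π(6.96×10⁸)² × 5.67×10⁻⁸ × (5260)⁴ = 2.64×10²⁶ W.
S = L/(4πd²) = 3.14 W m⁻².
Energy balance: absorbed = emitted ⇒ πR²·S(1−A) = 4πR²·σT_eq⁴, so T_eq⁴ = S(1−A)/(4σ).
T_eq = [3.14 × 0.34 / (4 × 5.67×10⁻⁸)]^(1/4) = (4.71×10⁶)^(1/4) = 46.6 K.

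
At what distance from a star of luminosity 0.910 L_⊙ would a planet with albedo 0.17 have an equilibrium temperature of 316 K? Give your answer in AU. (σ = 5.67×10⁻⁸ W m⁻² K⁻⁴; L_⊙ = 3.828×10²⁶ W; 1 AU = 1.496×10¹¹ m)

L = 0.910 × 3.828×10²⁶ = 3.48×10²⁶ W.
From T_eq⁴ = L(1−A)/(16πσd²): d = √[L(1−A)/(16πσT_eq⁴)].
d = √[3.48×10²⁶ × 0.83 / (16π × 5.67×10⁻⁸ × (316)⁴)] = 1.01×10¹¹ m = 0.674 AU.

d ≈ 0.674 AU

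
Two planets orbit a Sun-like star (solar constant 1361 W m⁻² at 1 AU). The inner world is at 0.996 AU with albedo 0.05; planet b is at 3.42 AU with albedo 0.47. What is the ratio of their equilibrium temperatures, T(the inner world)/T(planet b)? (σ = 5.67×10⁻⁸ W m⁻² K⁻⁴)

T₁/T₂ ≈ 2.144

T_eq = [S₀(1−A)/(4σd²)]^(1/4), so T ∝ (1−A)^(1/4) / √d.
T₁ = [1361×0.95/(4×5.67×10⁻⁸×0.996²)]^(1/4) = 275.33 K.
T₂ = [1361×0.53/(4×5.67×10⁻⁸×3.42²)]^(1/4) = 128.41 K.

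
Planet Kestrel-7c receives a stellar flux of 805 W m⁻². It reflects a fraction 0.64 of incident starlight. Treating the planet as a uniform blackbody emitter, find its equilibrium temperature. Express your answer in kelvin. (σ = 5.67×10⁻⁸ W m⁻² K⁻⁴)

T_eq ≈ 189 K

Energy balance: absorbed = emitted ⇒ πR²·S(1−A) = 4πR²·σT_eq⁴, so T_eq⁴ = S(1−A)/(4σ).
T_eq = [805 × 0.36 / (4 × 5.67×10⁻⁸)]^(1/4) = (1.28×10⁹)^(1/4) = 189 K.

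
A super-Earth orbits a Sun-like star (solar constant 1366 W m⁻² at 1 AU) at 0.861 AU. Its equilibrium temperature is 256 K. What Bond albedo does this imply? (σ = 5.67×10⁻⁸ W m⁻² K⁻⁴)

A ≈ 0.47

Flux at 0.861 AU: S = 1366/0.861² = 1840 W m⁻².
From T_eq⁴ = S(1−A)/(4σ): 1−A = 4σT_eq⁴/S.
1−A = 4 × 5.67×10⁻⁸ × (256)⁴ / 1840 = 0.529.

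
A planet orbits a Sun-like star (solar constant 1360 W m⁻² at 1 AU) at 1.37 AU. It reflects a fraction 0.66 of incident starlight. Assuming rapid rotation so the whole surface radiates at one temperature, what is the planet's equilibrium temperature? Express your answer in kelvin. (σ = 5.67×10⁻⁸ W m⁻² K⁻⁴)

T_eq ≈ 182 K

Flux at 1.37 AU: S = 1360/1.37² = 725 W m⁻².
Energy balance: absorbed = emitted ⇒ πR²·S(1−A) = 4πR²·σT_eq⁴, so T_eq⁴ = S(1−A)/(4σ).
T_eq = [725 × 0.34 / (4 × 5.67×10⁻⁸)]^(1/4) = (1.09×10⁹)^(1/4) = 182 K.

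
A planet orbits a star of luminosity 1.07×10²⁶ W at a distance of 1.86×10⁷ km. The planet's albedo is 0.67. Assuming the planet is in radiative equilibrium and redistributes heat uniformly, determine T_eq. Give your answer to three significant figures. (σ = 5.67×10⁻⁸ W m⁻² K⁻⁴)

d = 1.86×10⁷ km = 1.86×10¹⁰ m.
Flux: S = L/(4πd²) = 1.07×10²⁶/(4π×(1.86×10¹⁰)²) = 2.46×10⁴ W m⁻².
Energy balance: absorbed = emitted ⇒ πR²·S(1−A) = 4πR²·σT_eq⁴, so T_eq⁴ = S(1−A)/(4σ).
T_eq = [2.46×10⁴ × 0.33 / (4 × 5.67×10⁻⁸)]^(1/4) = (3.58×10¹⁰)^(1/4) = 435 K.

T_eq ≈ 435 K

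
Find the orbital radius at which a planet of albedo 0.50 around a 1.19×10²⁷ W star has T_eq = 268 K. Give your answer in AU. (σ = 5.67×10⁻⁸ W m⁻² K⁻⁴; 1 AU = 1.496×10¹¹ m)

d ≈ 1.34 AU

From T_eq⁴ = L(1−A)/(16πσd²): d = √[L(1−A)/(16πσT_eq⁴)].
d = √[1.19×10²⁷ × 0.50 / (16π × 5.67×10⁻⁸ × (268)⁴)] = 2.01×10¹¹ m = 1.34 AU.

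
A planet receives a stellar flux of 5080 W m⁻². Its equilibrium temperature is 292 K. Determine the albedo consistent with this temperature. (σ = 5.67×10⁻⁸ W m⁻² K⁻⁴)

From T_eq⁴ = S(1−A)/(4σ): 1−A = 4σT_eq⁴/S.
1−A = 4 × 5.67×10⁻⁸ × (292)⁴ / 5080 = 0.325.

A ≈ 0.68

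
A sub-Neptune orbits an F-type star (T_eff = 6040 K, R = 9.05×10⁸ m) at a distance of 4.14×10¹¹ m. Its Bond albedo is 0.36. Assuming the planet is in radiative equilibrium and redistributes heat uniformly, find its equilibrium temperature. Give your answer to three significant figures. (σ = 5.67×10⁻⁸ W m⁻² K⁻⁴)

T_eq ≈ 179 K

L = 4πR_⋆²σT_⋆⁴ = 4π(9.05×10⁸)² × 5.67×10⁻⁸ × (6040)⁴ = 7.77×10²⁶ W.
S = L/(4πd²) = 361 W m⁻².
Energy balance: absorbed = emitted ⇒ πR²·S(1−A) = 4πR²·σT_eq⁴, so T_eq⁴ = S(1−A)/(4σ).
T_eq = [361 × 0.64 / (4 × 5.67×10⁻⁸)]^(1/4) = (1.02×10⁹)^(1/4) = 179 K.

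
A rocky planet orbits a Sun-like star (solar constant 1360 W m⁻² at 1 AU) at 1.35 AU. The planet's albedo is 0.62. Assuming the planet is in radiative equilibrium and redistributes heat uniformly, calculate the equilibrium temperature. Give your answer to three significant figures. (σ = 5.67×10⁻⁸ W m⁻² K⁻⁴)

T_eq ≈ 188 K

Flux at 1.35 AU: S = 1360/1.35² = 746 W m⁻².
Energy balance: absorbed = emitted ⇒ πR²·S(1−A) = 4πR²·σT_eq⁴, so T_eq⁴ = S(1−A)/(4σ).
T_eq = [746 × 0.38 / (4 × 5.67×10⁻⁸)]^(1/4) = (1.25×10⁹)^(1/4) = 188 K.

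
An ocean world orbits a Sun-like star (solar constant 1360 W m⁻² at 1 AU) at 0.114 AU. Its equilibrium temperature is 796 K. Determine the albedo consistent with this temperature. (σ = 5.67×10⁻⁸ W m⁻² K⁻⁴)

A ≈ 0.13

Flux at 0.114 AU: S = 1360/0.114² = 1.05×10⁵ W m⁻².
From T_eq⁴ = S(1−A)/(4σ): 1−A = 4σT_eq⁴/S.
1−A = 4 × 5.67×10⁻⁸ × (796)⁴ / 1.05×10⁵ = 0.870.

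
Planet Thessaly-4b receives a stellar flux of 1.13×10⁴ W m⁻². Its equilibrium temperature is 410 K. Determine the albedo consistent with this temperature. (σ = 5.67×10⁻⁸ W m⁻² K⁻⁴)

From T_eq⁴ = S(1−A)/(4σ): 1−A = 4σT_eq⁴/S.
1−A = 4 × 5.67×10⁻⁸ × (410)⁴ / 1.13×10⁴ = 0.567.

A ≈ 0.43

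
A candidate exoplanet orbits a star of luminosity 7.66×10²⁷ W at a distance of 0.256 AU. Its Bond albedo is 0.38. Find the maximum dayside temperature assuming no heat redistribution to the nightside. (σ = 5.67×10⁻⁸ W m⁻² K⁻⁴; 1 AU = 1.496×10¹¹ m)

d = 0.256 AU = 3.83×10¹⁰ m.
Flux: S = L/(4πd²) = 7.66×10²⁷/(4π×(3.83×10¹⁰)²) = 4.16×10⁵ W m⁻².
With no redistribution each surface element balances locally: S(1−A) = σT⁴.
T = [4.16×10⁵ × 0.62 / 5.67×10⁻⁸]^(1/4) = (4.54×10¹²)^(1/4) = 1460 K.

T_ss ≈ 1460 K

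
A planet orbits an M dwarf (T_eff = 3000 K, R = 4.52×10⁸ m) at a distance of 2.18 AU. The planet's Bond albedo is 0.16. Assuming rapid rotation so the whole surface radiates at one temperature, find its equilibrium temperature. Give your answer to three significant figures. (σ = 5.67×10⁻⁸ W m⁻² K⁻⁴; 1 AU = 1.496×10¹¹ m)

T_eq ≈ 75.6 K

d = 2.18 AU = 3.26×10¹¹ m.
L = 4πR_⋆²σT_⋆⁴ = 4π(4.52×10⁸)² × 5.67×10⁻⁸ × (3000)⁴ = 1.18×10²⁵ W.
S = L/(4πd²) = 8.82 W m⁻².
Energy balance: absorbed = emitted ⇒ πR²·S(1−A) = 4πR²·σT_eq⁴, so T_eq⁴ = S(1−A)/(4σ).
T_eq = [8.82 × 0.84 / (4 × 5.67×10⁻⁸)]^(1/4) = (3.27×10⁷)^(1/4) = 75.6 K.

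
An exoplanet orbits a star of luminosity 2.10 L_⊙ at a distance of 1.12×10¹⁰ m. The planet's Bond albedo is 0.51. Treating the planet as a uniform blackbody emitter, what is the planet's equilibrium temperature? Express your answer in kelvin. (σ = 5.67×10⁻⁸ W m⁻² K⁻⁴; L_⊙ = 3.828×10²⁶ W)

L = 2.10 × 3.828×10²⁶ = 8.04×10²⁶ W.
Flux: S = L/(4πd²) = 8.04×10²⁶/(4π×(1.12×10¹⁰)²) = 5.10×10⁵ W m⁻².
Energy balance: absorbed = emitted ⇒ πR²·S(1−A) = 4πR²·σT_eq⁴, so T_eq⁴ = S(1−A)/(4σ).
T_eq = [5.10×10⁵ × 0.49 / (4 × 5.67×10⁻⁸)]^(1/4) = (1.10×10¹²)^(1/4) = 1020 K.

T_eq ≈ 1020 K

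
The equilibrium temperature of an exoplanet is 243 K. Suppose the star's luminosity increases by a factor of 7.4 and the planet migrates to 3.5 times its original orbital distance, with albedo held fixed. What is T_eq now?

T_eq ≈ 214 K

T_eq ∝ L^(1/4) · d^(−1/2).
T′ = 243 × 7.4^(1/4) / 3.5^(1/2) = 214 K.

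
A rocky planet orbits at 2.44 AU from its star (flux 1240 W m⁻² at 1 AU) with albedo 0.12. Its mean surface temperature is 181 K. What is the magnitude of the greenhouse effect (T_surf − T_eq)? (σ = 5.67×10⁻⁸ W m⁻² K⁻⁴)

ΔT ≈ 12.4 K

S = 1240/2.44² = 208.3 W m⁻².
T_eq = [S(1−A)/(4σ)]^(1/4) = [208.3×0.88/(4×5.67×10⁻⁸)]^(1/4) = 168.6 K.
ΔT = T_surf − T_eq = 181 − 168.6.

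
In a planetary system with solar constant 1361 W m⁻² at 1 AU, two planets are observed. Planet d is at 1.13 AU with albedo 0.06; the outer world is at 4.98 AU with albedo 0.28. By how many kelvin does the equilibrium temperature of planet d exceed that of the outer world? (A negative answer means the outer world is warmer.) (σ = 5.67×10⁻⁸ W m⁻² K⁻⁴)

ΔT ≈ 142.9 K

T_eq = [S₀(1−A)/(4σd²)]^(1/4), so T ∝ (1−A)^(1/4) / √d.
T₁ = [1361×0.94/(4×5.67×10⁻⁸×1.13²)]^(1/4) = 257.81 K.
T₂ = [1361×0.72/(4×5.67×10⁻⁸×4.98²)]^(1/4) = 114.89 K.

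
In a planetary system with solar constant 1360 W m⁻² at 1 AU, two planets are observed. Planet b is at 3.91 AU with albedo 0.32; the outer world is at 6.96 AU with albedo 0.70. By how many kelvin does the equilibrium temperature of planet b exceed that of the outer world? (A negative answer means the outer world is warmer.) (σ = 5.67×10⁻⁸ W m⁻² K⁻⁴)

ΔT ≈ 49.7 K

T_eq = [S₀(1−A)/(4σd²)]^(1/4), so T ∝ (1−A)^(1/4) / √d.
T₁ = [1360×0.68/(4×5.67×10⁻⁸×3.91²)]^(1/4) = 127.79 K.
T₂ = [1360×0.30/(4×5.67×10⁻⁸×6.96²)]^(1/4) = 78.06 K.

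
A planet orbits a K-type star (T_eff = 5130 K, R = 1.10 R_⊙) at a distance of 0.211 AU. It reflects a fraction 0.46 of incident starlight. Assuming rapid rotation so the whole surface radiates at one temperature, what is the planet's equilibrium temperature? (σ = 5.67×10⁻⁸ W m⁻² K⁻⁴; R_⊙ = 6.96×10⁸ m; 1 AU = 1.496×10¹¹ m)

R_⋆ = 1.10 × 6.96×10⁸ = 7.66×10⁸ m.
d = 0.211 AU = 3.16×10¹⁰ m.
L = 4πR_⋆²σT_⋆⁴ = 4π(7.66×10⁸)² × 5.67×10⁻⁸ × (5130)⁴ = 2.89×10²⁶ W.
S = L/(4πd²) = 2.31×10⁴ W m⁻².
Energy balance: absorbed = emitted ⇒ πR²·S(1−A) = 4πR²·σT_eq⁴, so T_eq⁴ = S(1−A)/(4σ).
T_eq = [2.31×10⁴ × 0.54 / (4 × 5.67×10⁻⁸)]^(1/4) = (5.50×10¹⁰)^(1/4) = 484 K.

T_eq ≈ 484 K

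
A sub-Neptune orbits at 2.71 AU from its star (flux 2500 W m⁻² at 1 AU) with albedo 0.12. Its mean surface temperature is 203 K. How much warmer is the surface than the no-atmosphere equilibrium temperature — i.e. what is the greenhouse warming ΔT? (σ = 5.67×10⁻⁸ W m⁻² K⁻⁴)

S = 2500/2.71² = 340.4 W m⁻².
T_eq = [S(1−A)/(4σ)]^(1/4) = [340.4×0.88/(4×5.67×10⁻⁸)]^(1/4) = 190.6 K.
ΔT = T_surf − T_eq = 203 − 190.6.

ΔT ≈ 12.4 K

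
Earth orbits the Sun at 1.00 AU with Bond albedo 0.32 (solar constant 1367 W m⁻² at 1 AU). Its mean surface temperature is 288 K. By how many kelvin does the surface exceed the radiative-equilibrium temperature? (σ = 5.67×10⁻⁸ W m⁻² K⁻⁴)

ΔT ≈ 35.0 K

S = 1367/1.00² = 1367 W m⁻².
T_eq = [S(1−A)/(4σ)]^(1/4) = [1367×0.68/(4×5.67×10⁻⁸)]^(1/4) = 253.0 K.
ΔT = T_surf − T_eq = 288 − 253.0.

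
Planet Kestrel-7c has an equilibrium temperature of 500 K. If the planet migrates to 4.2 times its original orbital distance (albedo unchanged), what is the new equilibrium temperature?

T_eq ∝ L^(1/4) · d^(−1/2).
T′ = 500 / 4.2^(1/2) = 244 K.

T_eq ≈ 244 K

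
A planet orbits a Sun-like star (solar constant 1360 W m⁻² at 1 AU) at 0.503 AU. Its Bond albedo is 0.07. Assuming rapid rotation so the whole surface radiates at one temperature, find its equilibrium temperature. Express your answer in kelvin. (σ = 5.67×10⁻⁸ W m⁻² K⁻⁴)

Flux at 0.503 AU: S = 1360/0.503² = 5380 W m⁻².
Energy balance: absorbed = emitted ⇒ πR²·S(1−A) = 4πR²·σT_eq⁴, so T_eq⁴ = S(1−A)/(4σ).
T_eq = [5380 × 0.93 / (4 × 5.67×10⁻⁸)]^(1/4) = (2.20×10¹⁰)^(1/4) = 385 K.

T_eq ≈ 385 K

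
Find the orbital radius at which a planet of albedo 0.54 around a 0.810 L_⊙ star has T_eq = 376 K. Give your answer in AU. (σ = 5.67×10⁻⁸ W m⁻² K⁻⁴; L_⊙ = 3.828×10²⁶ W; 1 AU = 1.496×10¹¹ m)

d ≈ 0.334 AU

L = 0.810 × 3.828×10²⁶ = 3.10×10²⁶ W.
From T_eq⁴ = L(1−A)/(16πσd²): d = √[L(1−A)/(16πσT_eq⁴)].
d = √[3.10×10²⁶ × 0.46 / (16π × 5.67×10⁻⁸ × (376)⁴)] = 5.00×10¹⁰ m = 0.334 AU.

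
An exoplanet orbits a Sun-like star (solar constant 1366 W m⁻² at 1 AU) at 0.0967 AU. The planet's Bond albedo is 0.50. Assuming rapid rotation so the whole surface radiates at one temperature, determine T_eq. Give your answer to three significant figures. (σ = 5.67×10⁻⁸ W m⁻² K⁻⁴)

Flux at 0.0967 AU: S = 1366/0.0967² = 1.46×10⁵ W m⁻².
Energy balance: absorbed = emitted ⇒ πR²·S(1−A) = 4πR²·σT_eq⁴, so T_eq⁴ = S(1−A)/(4σ).
T_eq = [1.46×10⁵ × 0.50 / (4 × 5.67×10⁻⁸)]^(1/4) = (3.22×10¹¹)^(1/4) = 753 K.

T_eq ≈ 753 K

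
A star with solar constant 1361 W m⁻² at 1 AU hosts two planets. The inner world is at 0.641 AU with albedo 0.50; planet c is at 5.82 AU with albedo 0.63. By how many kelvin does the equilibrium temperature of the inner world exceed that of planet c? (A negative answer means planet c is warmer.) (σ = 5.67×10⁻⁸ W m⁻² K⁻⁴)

T_eq = [S₀(1−A)/(4σd²)]^(1/4), so T ∝ (1−A)^(1/4) / √d.
T₁ = [1361×0.50/(4×5.67×10⁻⁸×0.641²)]^(1/4) = 292.33 K.
T₂ = [1361×0.37/(4×5.67×10⁻⁸×5.82²)]^(1/4) = 89.98 K.

ΔT ≈ 202.3 K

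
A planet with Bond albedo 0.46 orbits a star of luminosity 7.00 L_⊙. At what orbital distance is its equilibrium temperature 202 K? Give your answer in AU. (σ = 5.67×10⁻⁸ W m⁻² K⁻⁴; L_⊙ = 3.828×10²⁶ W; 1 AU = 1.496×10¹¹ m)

L = 7.00 × 3.828×10²⁶ = 2.68×10²⁷ W.
From T_eq⁴ = L(1−A)/(16πσd²): d = √[L(1−A)/(16πσT_eq⁴)].
d = √[2.68×10²⁷ × 0.54 / (16π × 5.67×10⁻⁸ × (202)⁴)] = 5.52×10¹¹ m = 3.69 AU.

d ≈ 3.69 AU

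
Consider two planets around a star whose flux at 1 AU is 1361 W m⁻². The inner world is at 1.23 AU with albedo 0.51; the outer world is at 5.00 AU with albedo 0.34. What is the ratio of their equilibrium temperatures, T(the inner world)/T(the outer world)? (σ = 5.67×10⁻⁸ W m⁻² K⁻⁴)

T₁/T₂ ≈ 1.872

T_eq = [S₀(1−A)/(4σd²)]^(1/4), so T ∝ (1−A)^(1/4) / √d.
T₁ = [1361×0.49/(4×5.67×10⁻⁸×1.23²)]^(1/4) = 209.97 K.
T₂ = [1361×0.66/(4×5.67×10⁻⁸×5.00²)]^(1/4) = 112.19 K.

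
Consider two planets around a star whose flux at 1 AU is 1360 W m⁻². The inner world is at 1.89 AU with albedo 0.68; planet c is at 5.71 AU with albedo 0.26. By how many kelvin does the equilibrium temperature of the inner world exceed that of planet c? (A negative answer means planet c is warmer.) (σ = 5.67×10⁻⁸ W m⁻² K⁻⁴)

T_eq = [S₀(1−A)/(4σd²)]^(1/4), so T ∝ (1−A)^(1/4) / √d.
T₁ = [1360×0.32/(4×5.67×10⁻⁸×1.89²)]^(1/4) = 152.24 K.
T₂ = [1360×0.74/(4×5.67×10⁻⁸×5.71²)]^(1/4) = 108.01 K.

ΔT ≈ 44.2 K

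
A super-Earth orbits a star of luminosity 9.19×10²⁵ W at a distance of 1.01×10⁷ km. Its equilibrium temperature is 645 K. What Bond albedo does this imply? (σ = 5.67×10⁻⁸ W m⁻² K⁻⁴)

d = 1.01×10⁷ km = 1.01×10¹⁰ m.
Flux: S = L/(4πd²) = 9.19×10²⁵/(4π×(1.01×10¹⁰)²) = 7.17×10⁴ W m⁻².
From T_eq⁴ = S(1−A)/(4σ): 1−A = 4σT_eq⁴/S.
1−A = 4 × 5.67×10⁻⁸ × (645)⁴ / 7.17×10⁴ = 0.548.

A ≈ 0.45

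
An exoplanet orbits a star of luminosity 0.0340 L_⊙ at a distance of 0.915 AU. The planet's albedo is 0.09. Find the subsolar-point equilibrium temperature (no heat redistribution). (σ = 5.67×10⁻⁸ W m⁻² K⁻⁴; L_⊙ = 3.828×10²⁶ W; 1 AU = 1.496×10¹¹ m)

T_ss ≈ 173 K

d = 0.915 AU = 1.37×10¹¹ m.
L = 0.0340 × 3.828×10²⁶ = 1.30×10²⁵ W.
Flux: S = L/(4πd²) = 1.30×10²⁵/(4π×(1.37×10¹¹)²) = 55.3 W m⁻².
At the subsolar point the surface absorbs S(1−A) and emits σT⁴ per unit area — no factor of 4, since only the local patch is in balance.
T = [55.3 × 0.91 / 5.67×10⁻⁸]^(1/4) = (8.87×10⁸)^(1/4) = 173 K.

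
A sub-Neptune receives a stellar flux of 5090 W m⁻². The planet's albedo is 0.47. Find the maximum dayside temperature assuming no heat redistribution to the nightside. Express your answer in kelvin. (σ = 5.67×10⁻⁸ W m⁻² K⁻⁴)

T_ss ≈ 467 K

With no redistribution each surface element balances locally: S(1−A) = σT⁴.
T = [5090 × 0.53 / 5.67×10⁻⁸]^(1/4) = (4.76×10¹⁰)^(1/4) = 467 K.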